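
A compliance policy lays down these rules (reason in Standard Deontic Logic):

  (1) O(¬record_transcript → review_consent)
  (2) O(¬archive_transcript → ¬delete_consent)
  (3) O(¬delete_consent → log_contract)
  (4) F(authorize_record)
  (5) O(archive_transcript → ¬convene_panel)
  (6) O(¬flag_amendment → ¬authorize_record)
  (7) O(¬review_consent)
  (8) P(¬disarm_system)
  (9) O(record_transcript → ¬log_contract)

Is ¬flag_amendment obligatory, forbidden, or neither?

Neither

Premise 6 is O(¬flag_amendment → ¬authorize_record); even if O(¬authorize_record) held, inferring O(¬flag_amendment) would be affirming the consequent — invalid.
No premise or chain of K-axiom applications forces O(¬flag_amendment), and none forces O(flag_amendment). So ¬flag_amendment is neither obligatory nor forbidden under these norms.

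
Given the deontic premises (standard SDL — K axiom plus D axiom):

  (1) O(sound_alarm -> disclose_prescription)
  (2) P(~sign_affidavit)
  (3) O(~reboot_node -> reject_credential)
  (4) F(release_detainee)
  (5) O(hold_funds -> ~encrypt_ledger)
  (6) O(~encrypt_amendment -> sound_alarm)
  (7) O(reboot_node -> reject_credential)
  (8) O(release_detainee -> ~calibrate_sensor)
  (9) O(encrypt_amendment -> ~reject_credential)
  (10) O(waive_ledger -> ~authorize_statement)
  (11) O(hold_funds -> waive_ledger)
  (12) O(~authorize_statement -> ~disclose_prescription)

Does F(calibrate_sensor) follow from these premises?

No

Premise 8 is O(release_detainee -> ~calibrate_sensor), but O(release_detainee) is not derivable from the premises, so it does not yield O(~calibrate_sensor).
No other premise forces O(~calibrate_sensor). An ideal world satisfying every premise can still have calibrate_sensor true, so F(calibrate_sensor) is not derivable.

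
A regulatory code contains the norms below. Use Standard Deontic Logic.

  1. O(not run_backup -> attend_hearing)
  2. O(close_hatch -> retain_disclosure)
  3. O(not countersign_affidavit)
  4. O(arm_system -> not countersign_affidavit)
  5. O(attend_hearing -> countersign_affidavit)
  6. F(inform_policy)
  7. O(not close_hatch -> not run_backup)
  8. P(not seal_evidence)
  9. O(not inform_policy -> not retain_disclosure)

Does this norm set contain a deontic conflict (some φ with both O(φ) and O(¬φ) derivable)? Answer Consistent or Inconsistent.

From premise 3 we have O(not countersign_affidavit).
The contrapositive of premise 5 (O(attend_hearing -> countersign_affidavit)) is O(not countersign_affidavit -> not attend_hearing), and O(not countersign_affidavit) is already established, so O(not attend_hearing).
The contrapositive of premise 1 (O(not run_backup -> attend_hearing)) is O(not attend_hearing -> run_backup), and O(not attend_hearing) is already established, so O(run_backup).
The contrapositive of premise 7 (O(not close_hatch -> not run_backup)) is O(run_backup -> close_hatch), and O(run_backup) is already established, so O(close_hatch).
Applying K to premise 2 (O(close_hatch -> retain_disclosure)) and O(close_hatch) yields O(retain_disclosure).
Premise 9 is O(not inform_policy -> not retain_disclosure); contrapositively O(retain_disclosure -> inform_policy). Since O(retain_disclosure) holds, K gives O(inform_policy).
But premise 6, F(inform_policy), means O(not inform_policy).
We now have both O(inform_policy) and O(not inform_policy) — inform_policy is simultaneously obligatory and forbidden, violating the D-axiom.

Inconsistent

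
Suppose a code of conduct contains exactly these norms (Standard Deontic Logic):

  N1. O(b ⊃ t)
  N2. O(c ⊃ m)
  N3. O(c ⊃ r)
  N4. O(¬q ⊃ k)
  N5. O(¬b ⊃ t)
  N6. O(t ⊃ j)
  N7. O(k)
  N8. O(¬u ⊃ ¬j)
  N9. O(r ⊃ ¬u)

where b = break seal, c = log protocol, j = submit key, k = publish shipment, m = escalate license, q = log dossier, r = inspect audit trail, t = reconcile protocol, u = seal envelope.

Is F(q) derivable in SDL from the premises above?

Premise 4 is O(¬q ⊃ k); even if O(k) held, inferring O(¬q) would be affirming the consequent — invalid.
No other premise forces O(¬q). An ideal world satisfying every premise can still have q true, so F(q) is not derivable.

No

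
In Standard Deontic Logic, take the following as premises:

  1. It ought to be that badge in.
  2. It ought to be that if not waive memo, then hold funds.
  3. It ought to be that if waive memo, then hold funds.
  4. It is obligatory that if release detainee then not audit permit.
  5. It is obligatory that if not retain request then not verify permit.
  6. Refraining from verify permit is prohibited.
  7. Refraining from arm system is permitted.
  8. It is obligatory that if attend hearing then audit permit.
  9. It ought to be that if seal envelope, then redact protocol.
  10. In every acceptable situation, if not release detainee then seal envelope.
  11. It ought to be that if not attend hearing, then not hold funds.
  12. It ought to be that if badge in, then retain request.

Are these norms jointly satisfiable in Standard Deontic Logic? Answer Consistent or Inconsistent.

Premise 5 is O(¬retain_request → ¬verify_permit), but O(¬retain_request) is not derivable from the premises, so it does not yield O(¬verify_permit).
So O(¬verify_permit) is not derivable, and the apparent clash with O(verify_permit) does not arise.
A world satisfying every obligation exists (e.g. arm_system=false, attend_hearing=true, audit_permit=true, badge_in=true, hold_funds=true, redact_protocol=true, release_detainee=false, retain_request=true, seal_envelope=true, verify_permit=true, waive_memo=false); no atom is both obligatory and forbidden, so the set is consistent.

Consistent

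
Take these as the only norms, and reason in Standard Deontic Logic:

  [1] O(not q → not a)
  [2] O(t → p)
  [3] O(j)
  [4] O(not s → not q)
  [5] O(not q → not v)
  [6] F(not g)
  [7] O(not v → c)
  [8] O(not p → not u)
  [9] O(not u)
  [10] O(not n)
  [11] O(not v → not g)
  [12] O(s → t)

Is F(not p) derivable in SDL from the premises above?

Premise 6, F(not g), is equivalent to O(g).
The contrapositive of premise 11 (O(not v → not g)) is O(g → v), and O(g) is already established, so O(v).
The contrapositive of premise 5 (O(not q → not v)) is O(v → q), and O(v) is already established, so O(q).
The contrapositive of premise 4 (O(not s → not q)) is O(q → s), and O(q) is already established, so O(s).
From O(s) and premise 12, O(s → t), we obtain O(t).
Applying K to premise 2 (O(t → p)) and O(t) yields O(p).
Premises 1, 3, 7, 8, 9, 10 do not contribute to this derivation.
So O(p) holds, i.e. F(not p). The claim follows.

Yes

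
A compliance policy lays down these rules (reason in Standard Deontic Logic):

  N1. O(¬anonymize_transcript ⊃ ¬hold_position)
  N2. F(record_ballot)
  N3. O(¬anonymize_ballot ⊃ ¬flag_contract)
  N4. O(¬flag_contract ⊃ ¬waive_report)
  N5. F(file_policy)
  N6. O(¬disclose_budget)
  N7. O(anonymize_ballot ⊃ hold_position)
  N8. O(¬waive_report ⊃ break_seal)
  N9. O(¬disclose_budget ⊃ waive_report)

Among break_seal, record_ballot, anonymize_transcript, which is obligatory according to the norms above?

anonymize_transcript

Premise 6 gives O(¬disclose_budget).
From O(¬disclose_budget) and premise 9, O(¬disclose_budget ⊃ waive_report), we obtain O(waive_report).
The contrapositive of premise 4 (O(¬flag_contract ⊃ ¬waive_report)) is O(waive_report ⊃ flag_contract), and O(waive_report) is already established, so O(flag_contract).
Premise 3, O(¬anonymize_ballot ⊃ ¬flag_contract), contraposes to O(flag_contract ⊃ anonymize_ballot); with O(flag_contract) we get O(anonymize_ballot).
Applying K to premise 7 (O(anonymize_ballot ⊃ hold_position)) and O(anonymize_ballot) yields O(hold_position).
The contrapositive of premise 1 (O(¬anonymize_transcript ⊃ ¬hold_position)) is O(hold_position ⊃ anonymize_transcript), and O(hold_position) is already established, so O(anonymize_transcript).
So O(anonymize_transcript) holds — anonymize_transcript is obligatory. None of the other listed options is made obligatory by any chain of premises.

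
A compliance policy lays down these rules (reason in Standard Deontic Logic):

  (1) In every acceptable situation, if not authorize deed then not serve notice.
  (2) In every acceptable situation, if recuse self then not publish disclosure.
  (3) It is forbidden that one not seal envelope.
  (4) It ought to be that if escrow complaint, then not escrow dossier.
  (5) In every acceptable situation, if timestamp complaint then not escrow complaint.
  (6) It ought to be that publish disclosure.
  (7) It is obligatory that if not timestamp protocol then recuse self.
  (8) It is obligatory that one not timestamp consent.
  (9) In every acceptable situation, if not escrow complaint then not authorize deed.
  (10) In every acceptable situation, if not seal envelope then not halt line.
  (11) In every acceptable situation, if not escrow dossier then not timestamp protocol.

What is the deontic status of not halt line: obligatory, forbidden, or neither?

Neither

Premise 10 is O(¬seal_envelope → ¬halt_line), but O(¬seal_envelope) is not derivable from the premises, so it does not yield O(¬halt_line).
No premise or chain of K-axiom applications forces O(¬halt_line), and none forces O(halt_line). So ¬halt_line is neither obligatory nor forbidden under these norms.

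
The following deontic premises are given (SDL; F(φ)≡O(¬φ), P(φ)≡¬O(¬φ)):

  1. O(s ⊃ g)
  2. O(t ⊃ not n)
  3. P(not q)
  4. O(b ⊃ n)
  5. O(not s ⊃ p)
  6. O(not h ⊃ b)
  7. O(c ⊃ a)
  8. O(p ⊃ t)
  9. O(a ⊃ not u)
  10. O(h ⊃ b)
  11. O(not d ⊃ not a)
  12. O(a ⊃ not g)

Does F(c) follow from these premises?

Yes

Premises 10 and 6 cover both cases: O(h ⊃ b) and O(not h ⊃ b). Since h ∨ not h is a tautology, O(b) follows.
Premise 4 is O(b ⊃ n); since O(b), deontic closure gives O(n).
Premise 2, O(t ⊃ not n), contraposes to O(n ⊃ not t); with O(n) we get O(not t).
Premise 8, O(p ⊃ t), contraposes to O(not t ⊃ not p); with O(not t) we get O(not p).
Premise 5 is O(not s ⊃ p); contrapositively O(not p ⊃ s). Since O(not p) holds, K gives O(s).
With premise 1, O(s ⊃ g), the K-axiom yields O(g).
Premise 12 is O(a ⊃ not g); contrapositively O(g ⊃ not a). Since O(g) holds, K gives O(not a).
The contrapositive of premise 7 (O(c ⊃ a)) is O(not a ⊃ not c), and O(not a) is already established, so O(not c).
Premises 3, 9, 11 do not contribute to this derivation.
So O(not c) holds, i.e. F(c). The claim follows.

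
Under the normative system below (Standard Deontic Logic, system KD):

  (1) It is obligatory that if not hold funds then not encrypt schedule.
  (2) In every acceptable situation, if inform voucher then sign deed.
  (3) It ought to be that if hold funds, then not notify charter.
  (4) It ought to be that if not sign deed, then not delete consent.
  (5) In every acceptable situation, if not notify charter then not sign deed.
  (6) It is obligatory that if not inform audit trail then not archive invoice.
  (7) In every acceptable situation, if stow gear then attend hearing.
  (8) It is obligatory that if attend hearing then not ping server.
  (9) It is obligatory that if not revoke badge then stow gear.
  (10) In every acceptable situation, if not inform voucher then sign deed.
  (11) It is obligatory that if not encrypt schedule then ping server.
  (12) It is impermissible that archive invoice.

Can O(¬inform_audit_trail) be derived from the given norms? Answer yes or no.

Premise 6 is O(¬inform_audit_trail → ¬archive_invoice); even if O(¬archive_invoice) held, inferring O(¬inform_audit_trail) would be affirming the consequent — invalid.
No other premise forces O(¬inform_audit_trail). An ideal world satisfying every premise can still have ¬inform_audit_trail false, so O(¬inform_audit_trail) is not derivable.

No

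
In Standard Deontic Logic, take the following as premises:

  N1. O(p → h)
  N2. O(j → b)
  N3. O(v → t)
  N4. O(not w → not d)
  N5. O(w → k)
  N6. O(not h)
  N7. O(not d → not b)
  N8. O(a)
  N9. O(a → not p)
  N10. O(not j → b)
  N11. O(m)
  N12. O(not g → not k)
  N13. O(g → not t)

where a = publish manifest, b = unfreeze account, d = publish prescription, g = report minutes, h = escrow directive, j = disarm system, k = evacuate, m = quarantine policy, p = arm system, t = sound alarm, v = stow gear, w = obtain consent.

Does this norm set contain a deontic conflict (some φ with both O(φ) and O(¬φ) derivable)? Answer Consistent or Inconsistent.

Consistent

Premise 1 is O(p → h), but O(p) is not derivable from the premises, so it does not yield O(h).
So O(h) is not derivable, and the apparent clash with O(not h) does not arise.
A world satisfying every obligation exists (e.g. a=true, b=true, d=true, g=true, h=false, j=false, k=true, m=true, p=false, t=false, v=false, w=true); no atom is both obligatory and forbidden, so the set is consistent.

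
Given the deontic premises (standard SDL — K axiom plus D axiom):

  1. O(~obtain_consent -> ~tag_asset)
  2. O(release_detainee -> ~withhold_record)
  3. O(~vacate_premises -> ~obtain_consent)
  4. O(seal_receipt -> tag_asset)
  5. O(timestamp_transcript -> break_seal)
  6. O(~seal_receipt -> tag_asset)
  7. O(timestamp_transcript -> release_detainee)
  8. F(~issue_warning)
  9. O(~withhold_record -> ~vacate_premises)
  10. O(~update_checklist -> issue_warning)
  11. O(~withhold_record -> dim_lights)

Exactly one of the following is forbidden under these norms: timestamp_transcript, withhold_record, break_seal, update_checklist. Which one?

timestamp_transcript

Premises 4 and 6 cover both cases: O(seal_receipt -> tag_asset) and O(~seal_receipt -> tag_asset). Since seal_receipt ∨ ~seal_receipt is a tautology, O(tag_asset) follows.
Premise 1, O(~obtain_consent -> ~tag_asset), contraposes to O(tag_asset -> obtain_consent); with O(tag_asset) we get O(obtain_consent).
Premise 3, O(~vacate_premises -> ~obtain_consent), contraposes to O(obtain_consent -> vacate_premises); with O(obtain_consent) we get O(vacate_premises).
Premise 9 is O(~withhold_record -> ~vacate_premises); contrapositively O(vacate_premises -> withhold_record). Since O(vacate_premises) holds, K gives O(withhold_record).
Premise 2, O(release_detainee -> ~withhold_record), contraposes to O(withhold_record -> ~release_detainee); with O(withhold_record) we get O(~release_detainee).
Premise 7, O(timestamp_transcript -> release_detainee), contraposes to O(~release_detainee -> ~timestamp_transcript); with O(~release_detainee) we get O(~timestamp_transcript).
So O(~timestamp_transcript) holds, i.e. timestamp_transcript is forbidden. None of the other listed options is forbidden under the premises.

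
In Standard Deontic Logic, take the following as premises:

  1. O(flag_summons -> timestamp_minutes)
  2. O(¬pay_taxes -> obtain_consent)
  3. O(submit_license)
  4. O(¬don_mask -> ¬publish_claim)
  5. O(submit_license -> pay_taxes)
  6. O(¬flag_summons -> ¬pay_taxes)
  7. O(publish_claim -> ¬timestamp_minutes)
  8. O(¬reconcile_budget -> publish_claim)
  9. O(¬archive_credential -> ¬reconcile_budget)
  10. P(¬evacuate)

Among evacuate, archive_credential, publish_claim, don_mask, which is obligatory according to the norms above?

archive_credential

Premise 3 states O(submit_license) outright.
Premise 5 is O(submit_license -> pay_taxes); since O(submit_license), deontic closure gives O(pay_taxes).
Premise 6 is O(¬flag_summons -> ¬pay_taxes); contrapositively O(pay_taxes -> flag_summons). Since O(pay_taxes) holds, K gives O(flag_summons).
Applying K to premise 1 (O(flag_summons -> timestamp_minutes)) and O(flag_summons) yields O(timestamp_minutes).
The contrapositive of premise 7 (O(publish_claim -> ¬timestamp_minutes)) is O(timestamp_minutes -> ¬publish_claim), and O(timestamp_minutes) is already established, so O(¬publish_claim).
Premise 8 is O(¬reconcile_budget -> publish_claim); contrapositively O(¬publish_claim -> reconcile_budget). Since O(¬publish_claim) holds, K gives O(reconcile_budget).
Premise 9, O(¬archive_credential -> ¬reconcile_budget), contraposes to O(reconcile_budget -> archive_credential); with O(reconcile_budget) we get O(archive_credential).
So O(archive_credential) holds — archive_credential is obligatory. None of the other listed options is made obligatory by any chain of premises.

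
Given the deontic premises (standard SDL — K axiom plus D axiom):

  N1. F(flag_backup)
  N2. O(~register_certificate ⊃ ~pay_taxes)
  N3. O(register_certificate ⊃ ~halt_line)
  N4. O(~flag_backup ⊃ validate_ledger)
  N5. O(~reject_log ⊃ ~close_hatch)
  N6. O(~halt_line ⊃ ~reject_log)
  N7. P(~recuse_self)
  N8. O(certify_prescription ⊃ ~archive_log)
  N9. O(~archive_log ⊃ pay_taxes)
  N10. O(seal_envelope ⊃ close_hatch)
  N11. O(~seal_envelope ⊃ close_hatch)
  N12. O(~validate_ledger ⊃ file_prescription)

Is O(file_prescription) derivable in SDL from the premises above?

No

Premise 12 is O(~validate_ledger ⊃ file_prescription), but O(~validate_ledger) is not derivable from the premises, so it does not yield O(file_prescription).
No other premise forces O(file_prescription). An ideal world satisfying every premise can still have file_prescription false, so O(file_prescription) is not derivable.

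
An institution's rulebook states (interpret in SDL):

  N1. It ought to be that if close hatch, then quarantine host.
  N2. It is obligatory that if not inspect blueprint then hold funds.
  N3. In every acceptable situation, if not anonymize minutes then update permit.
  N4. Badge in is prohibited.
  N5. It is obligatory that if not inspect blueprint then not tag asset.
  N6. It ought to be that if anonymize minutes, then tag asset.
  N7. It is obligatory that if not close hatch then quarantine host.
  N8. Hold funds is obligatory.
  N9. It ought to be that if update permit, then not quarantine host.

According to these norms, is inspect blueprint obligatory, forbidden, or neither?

Obligatory

Premises 1 and 7 cover both cases: O(close_hatch → quarantine_host) and O(¬close_hatch → quarantine_host). Since close_hatch ∨ ¬close_hatch is a tautology, O(quarantine_host) follows.
The contrapositive of premise 9 (O(update_permit → ¬quarantine_host)) is O(quarantine_host → ¬update_permit), and O(quarantine_host) is already established, so O(¬update_permit).
Premise 3, O(¬anonymize_minutes → update_permit), contraposes to O(¬update_permit → anonymize_minutes); with O(¬update_permit) we get O(anonymize_minutes).
From O(anonymize_minutes) and premise 6, O(anonymize_minutes → tag_asset), we obtain O(tag_asset).
The contrapositive of premise 5 (O(¬inspect_blueprint → ¬tag_asset)) is O(tag_asset → inspect_blueprint), and O(tag_asset) is already established, so O(inspect_blueprint).
Premises 2, 4, 8 do not contribute to this derivation.
Hence inspect_blueprint is obligatory.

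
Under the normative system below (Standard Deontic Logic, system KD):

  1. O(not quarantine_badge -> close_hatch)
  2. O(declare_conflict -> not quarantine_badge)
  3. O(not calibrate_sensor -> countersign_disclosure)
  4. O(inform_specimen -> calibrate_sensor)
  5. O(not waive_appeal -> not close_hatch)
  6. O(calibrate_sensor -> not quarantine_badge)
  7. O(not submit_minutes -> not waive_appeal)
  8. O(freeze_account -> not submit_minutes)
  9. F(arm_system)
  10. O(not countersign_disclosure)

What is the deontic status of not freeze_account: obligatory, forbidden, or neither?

Obligatory

Premise 10 states O(not countersign_disclosure) outright.
Premise 3, O(not calibrate_sensor -> countersign_disclosure), contraposes to O(not countersign_disclosure -> calibrate_sensor); with O(not countersign_disclosure) we get O(calibrate_sensor).
Applying K to premise 6 (O(calibrate_sensor -> not quarantine_badge)) and O(calibrate_sensor) yields O(not quarantine_badge).
Premise 1 is O(not quarantine_badge -> close_hatch); since O(not quarantine_badge), deontic closure gives O(close_hatch).
Premise 5, O(not waive_appeal -> not close_hatch), contraposes to O(close_hatch -> waive_appeal); with O(close_hatch) we get O(waive_appeal).
Premise 7, O(not submit_minutes -> not waive_appeal), contraposes to O(waive_appeal -> submit_minutes); with O(waive_appeal) we get O(submit_minutes).
The contrapositive of premise 8 (O(freeze_account -> not submit_minutes)) is O(submit_minutes -> not freeze_account), and O(submit_minutes) is already established, so O(not freeze_account).
Premises 2, 4, 9 do not contribute to this derivation.
Hence not freeze_account is obligatory.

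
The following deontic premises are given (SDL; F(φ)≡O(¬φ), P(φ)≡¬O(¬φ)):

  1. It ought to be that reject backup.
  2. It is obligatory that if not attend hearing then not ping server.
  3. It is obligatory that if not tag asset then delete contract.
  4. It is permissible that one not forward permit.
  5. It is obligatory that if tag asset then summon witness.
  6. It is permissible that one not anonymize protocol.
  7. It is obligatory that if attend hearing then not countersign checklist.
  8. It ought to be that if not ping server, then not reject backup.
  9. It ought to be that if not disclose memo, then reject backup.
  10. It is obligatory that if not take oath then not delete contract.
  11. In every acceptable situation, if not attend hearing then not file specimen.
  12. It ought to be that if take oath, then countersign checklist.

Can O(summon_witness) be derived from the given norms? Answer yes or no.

Yes

From premise 1 we have O(reject_backup).
Premise 8, O(¬ping_server → ¬reject_backup), contraposes to O(reject_backup → ping_server); with O(reject_backup) we get O(ping_server).
Premise 2, O(¬attend_hearing → ¬ping_server), contraposes to O(ping_server → attend_hearing); with O(ping_server) we get O(attend_hearing).
With premise 7, O(attend_hearing → ¬countersign_checklist), the K-axiom yields O(¬countersign_checklist).
Premise 12 is O(take_oath → countersign_checklist); contrapositively O(¬countersign_checklist → ¬take_oath). Since O(¬countersign_checklist) holds, K gives O(¬take_oath).
Premise 10 is O(¬take_oath → ¬delete_contract); since O(¬take_oath), deontic closure gives O(¬delete_contract).
Premise 3 is O(¬tag_asset → delete_contract); contrapositively O(¬delete_contract → tag_asset). Since O(¬delete_contract) holds, K gives O(tag_asset).
With premise 5, O(tag_asset → summon_witness), the K-axiom yields O(summon_witness).
Premises 4, 6, 9, 11 do not contribute to this derivation.
So O(summon_witness) follows.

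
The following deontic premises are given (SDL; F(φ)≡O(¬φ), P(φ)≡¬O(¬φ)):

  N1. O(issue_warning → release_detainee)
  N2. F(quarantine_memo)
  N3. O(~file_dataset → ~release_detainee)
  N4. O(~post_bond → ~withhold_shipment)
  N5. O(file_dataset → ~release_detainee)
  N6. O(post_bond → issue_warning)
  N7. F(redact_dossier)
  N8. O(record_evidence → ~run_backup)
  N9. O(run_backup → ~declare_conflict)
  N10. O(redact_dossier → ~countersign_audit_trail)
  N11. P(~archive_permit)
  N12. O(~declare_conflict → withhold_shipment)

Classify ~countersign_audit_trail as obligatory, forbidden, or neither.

Premise 10 is O(redact_dossier → ~countersign_audit_trail), but O(redact_dossier) is not derivable from the premises, so it does not yield O(~countersign_audit_trail).
No premise or chain of K-axiom applications forces O(~countersign_audit_trail), and none forces O(countersign_audit_trail). So ~countersign_audit_trail is neither obligatory nor forbidden under these norms.

Neither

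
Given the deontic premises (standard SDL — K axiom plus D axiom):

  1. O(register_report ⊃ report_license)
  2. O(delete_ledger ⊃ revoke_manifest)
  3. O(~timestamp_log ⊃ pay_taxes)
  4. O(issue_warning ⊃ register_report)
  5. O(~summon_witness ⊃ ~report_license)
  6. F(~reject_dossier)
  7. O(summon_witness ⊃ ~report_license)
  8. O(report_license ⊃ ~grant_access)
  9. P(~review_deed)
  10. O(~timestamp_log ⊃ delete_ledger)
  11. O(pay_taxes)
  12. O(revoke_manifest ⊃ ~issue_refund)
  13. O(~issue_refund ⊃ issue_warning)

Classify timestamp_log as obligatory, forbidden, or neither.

Obligatory

Premises 7 and 5 cover both cases: O(summon_witness ⊃ ~report_license) and O(~summon_witness ⊃ ~report_license). Since summon_witness ∨ ~summon_witness is a tautology, O(~report_license) follows.
The contrapositive of premise 1 (O(register_report ⊃ report_license)) is O(~report_license ⊃ ~register_report), and O(~report_license) is already established, so O(~register_report).
Premise 4, O(issue_warning ⊃ register_report), contraposes to O(~register_report ⊃ ~issue_warning); with O(~register_report) we get O(~issue_warning).
The contrapositive of premise 13 (O(~issue_refund ⊃ issue_warning)) is O(~issue_warning ⊃ issue_refund), and O(~issue_warning) is already established, so O(issue_refund).
Premise 12 is O(revoke_manifest ⊃ ~issue_refund); contrapositively O(issue_refund ⊃ ~revoke_manifest). Since O(issue_refund) holds, K gives O(~revoke_manifest).
Premise 2 is O(delete_ledger ⊃ revoke_manifest); contrapositively O(~revoke_manifest ⊃ ~delete_ledger). Since O(~revoke_manifest) holds, K gives O(~delete_ledger).
The contrapositive of premise 10 (O(~timestamp_log ⊃ delete_ledger)) is O(~delete_ledger ⊃ timestamp_log), and O(~delete_ledger) is already established, so O(timestamp_log).
Premises 3, 6, 8, 9, 11 do not contribute to this derivation.
Hence timestamp_log is obligatory.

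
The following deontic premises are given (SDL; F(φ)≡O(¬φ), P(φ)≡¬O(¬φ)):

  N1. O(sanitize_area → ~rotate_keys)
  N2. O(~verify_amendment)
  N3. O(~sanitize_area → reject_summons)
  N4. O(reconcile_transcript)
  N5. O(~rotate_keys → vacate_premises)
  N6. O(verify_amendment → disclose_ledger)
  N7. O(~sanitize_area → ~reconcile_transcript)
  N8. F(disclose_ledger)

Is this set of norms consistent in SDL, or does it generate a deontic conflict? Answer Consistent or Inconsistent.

Premise 6 is O(verify_amendment → disclose_ledger), but O(verify_amendment) is not derivable from the premises, so it does not yield O(disclose_ledger).
So O(disclose_ledger) is not derivable, and the apparent clash with O(~disclose_ledger) does not arise.
A world satisfying every obligation exists (e.g. disclose_ledger=false, reconcile_transcript=true, reject_summons=false, rotate_keys=false, sanitize_area=true, vacate_premises=true, verify_amendment=false); no atom is both obligatory and forbidden, so the set is consistent.

Consistent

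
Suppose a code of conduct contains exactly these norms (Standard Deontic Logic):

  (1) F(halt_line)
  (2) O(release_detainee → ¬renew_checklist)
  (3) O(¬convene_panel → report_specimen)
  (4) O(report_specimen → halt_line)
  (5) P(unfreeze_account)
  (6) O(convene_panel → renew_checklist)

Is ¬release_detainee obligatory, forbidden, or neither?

Obligatory

Premise 1, F(halt_line), is equivalent to O(¬halt_line).
The contrapositive of premise 4 (O(report_specimen → halt_line)) is O(¬halt_line → ¬report_specimen), and O(¬halt_line) is already established, so O(¬report_specimen).
Premise 3, O(¬convene_panel → report_specimen), contraposes to O(¬report_specimen → convene_panel); with O(¬report_specimen) we get O(convene_panel).
Premise 6 is O(convene_panel → renew_checklist); since O(convene_panel), deontic closure gives O(renew_checklist).
Premise 2 is O(release_detainee → ¬renew_checklist); contrapositively O(renew_checklist → ¬release_detainee). Since O(renew_checklist) holds, K gives O(¬release_detainee).
Premise 5 does not contribute to this derivation.
Hence ¬release_detainee is obligatory.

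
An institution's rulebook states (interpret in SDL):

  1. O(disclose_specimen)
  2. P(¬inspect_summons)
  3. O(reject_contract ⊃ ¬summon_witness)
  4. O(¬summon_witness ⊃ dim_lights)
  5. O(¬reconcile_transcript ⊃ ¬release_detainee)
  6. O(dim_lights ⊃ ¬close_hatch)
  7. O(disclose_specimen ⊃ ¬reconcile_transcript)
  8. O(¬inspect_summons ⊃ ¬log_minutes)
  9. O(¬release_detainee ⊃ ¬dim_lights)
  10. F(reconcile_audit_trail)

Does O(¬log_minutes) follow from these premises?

Premise 8 is O(¬inspect_summons ⊃ ¬log_minutes), but O(¬inspect_summons) is not derivable from the premises (the permission P(¬inspect_summons) asserts only ¬O(inspect_summons), not O(¬inspect_summons)), so it does not yield O(¬log_minutes).
No other premise forces O(¬log_minutes). An ideal world satisfying every premise can still have ¬log_minutes false, so O(¬log_minutes) is not derivable.

No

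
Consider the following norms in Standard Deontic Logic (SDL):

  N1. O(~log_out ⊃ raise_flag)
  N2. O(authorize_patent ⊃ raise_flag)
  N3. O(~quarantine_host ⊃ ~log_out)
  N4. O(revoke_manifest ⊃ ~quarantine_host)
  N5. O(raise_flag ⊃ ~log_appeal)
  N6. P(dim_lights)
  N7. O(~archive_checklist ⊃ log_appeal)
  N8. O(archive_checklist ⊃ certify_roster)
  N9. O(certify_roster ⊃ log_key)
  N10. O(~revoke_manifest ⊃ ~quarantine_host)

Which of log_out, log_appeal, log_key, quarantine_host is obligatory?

By case analysis on ~revoke_manifest: premise 10 gives O(~revoke_manifest ⊃ ~quarantine_host) and premise 4 gives O(revoke_manifest ⊃ ~quarantine_host), so O(~quarantine_host) either way.
Applying K to premise 3 (O(~quarantine_host ⊃ ~log_out)) and O(~quarantine_host) yields O(~log_out).
Applying K to premise 1 (O(~log_out ⊃ raise_flag)) and O(~log_out) yields O(raise_flag).
Premise 5 is O(raise_flag ⊃ ~log_appeal); since O(raise_flag), deontic closure gives O(~log_appeal).
Premise 7, O(~archive_checklist ⊃ log_appeal), contraposes to O(~log_appeal ⊃ archive_checklist); with O(~log_appeal) we get O(archive_checklist).
From O(archive_checklist) and premise 8, O(archive_checklist ⊃ certify_roster), we obtain O(certify_roster).
Applying K to premise 9 (O(certify_roster ⊃ log_key)) and O(certify_roster) yields O(log_key).
So O(log_key) holds — log_key is obligatory. None of the other listed options is made obligatory by any chain of premises.

log_key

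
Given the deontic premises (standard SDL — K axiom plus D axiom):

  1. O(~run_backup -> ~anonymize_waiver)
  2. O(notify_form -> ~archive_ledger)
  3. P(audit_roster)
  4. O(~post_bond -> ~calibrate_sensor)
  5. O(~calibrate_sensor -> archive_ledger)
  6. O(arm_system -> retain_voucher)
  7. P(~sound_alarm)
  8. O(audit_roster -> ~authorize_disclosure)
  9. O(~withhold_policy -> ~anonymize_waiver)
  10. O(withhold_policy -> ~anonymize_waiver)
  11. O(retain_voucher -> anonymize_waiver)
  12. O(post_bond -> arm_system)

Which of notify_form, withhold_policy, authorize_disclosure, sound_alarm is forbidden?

Premises 10 and 9 cover both cases: O(withhold_policy -> ~anonymize_waiver) and O(~withhold_policy -> ~anonymize_waiver). Since withhold_policy ∨ ~withhold_policy is a tautology, O(~anonymize_waiver) follows.
The contrapositive of premise 11 (O(retain_voucher -> anonymize_waiver)) is O(~anonymize_waiver -> ~retain_voucher), and O(~anonymize_waiver) is already established, so O(~retain_voucher).
The contrapositive of premise 6 (O(arm_system -> retain_voucher)) is O(~retain_voucher -> ~arm_system), and O(~retain_voucher) is already established, so O(~arm_system).
Premise 12 is O(post_bond -> arm_system); contrapositively O(~arm_system -> ~post_bond). Since O(~arm_system) holds, K gives O(~post_bond).
With premise 4, O(~post_bond -> ~calibrate_sensor), the K-axiom yields O(~calibrate_sensor).
From O(~calibrate_sensor) and premise 5, O(~calibrate_sensor -> archive_ledger), we obtain O(archive_ledger).
The contrapositive of premise 2 (O(notify_form -> ~archive_ledger)) is O(archive_ledger -> ~notify_form), and O(archive_ledger) is already established, so O(~notify_form).
So O(~notify_form) holds, i.e. notify_form is forbidden. None of the other listed options is forbidden under the premises.

notify_form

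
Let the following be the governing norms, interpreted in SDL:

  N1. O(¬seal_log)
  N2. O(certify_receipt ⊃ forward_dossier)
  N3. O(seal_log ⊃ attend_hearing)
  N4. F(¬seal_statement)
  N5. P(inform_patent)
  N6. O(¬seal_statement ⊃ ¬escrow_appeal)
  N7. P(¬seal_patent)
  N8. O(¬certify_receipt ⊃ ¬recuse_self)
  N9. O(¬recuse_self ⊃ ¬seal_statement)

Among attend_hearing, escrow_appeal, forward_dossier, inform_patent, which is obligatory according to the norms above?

forward_dossier

Premise 4, F(¬seal_statement), is equivalent to O(seal_statement).
Premise 9, O(¬recuse_self ⊃ ¬seal_statement), contraposes to O(seal_statement ⊃ recuse_self); with O(seal_statement) we get O(recuse_self).
Premise 8, O(¬certify_receipt ⊃ ¬recuse_self), contraposes to O(recuse_self ⊃ certify_receipt); with O(recuse_self) we get O(certify_receipt).
Premise 2 is O(certify_receipt ⊃ forward_dossier); since O(certify_receipt), deontic closure gives O(forward_dossier).
So O(forward_dossier) holds — forward_dossier is obligatory. None of the other listed options is made obligatory by any chain of premises.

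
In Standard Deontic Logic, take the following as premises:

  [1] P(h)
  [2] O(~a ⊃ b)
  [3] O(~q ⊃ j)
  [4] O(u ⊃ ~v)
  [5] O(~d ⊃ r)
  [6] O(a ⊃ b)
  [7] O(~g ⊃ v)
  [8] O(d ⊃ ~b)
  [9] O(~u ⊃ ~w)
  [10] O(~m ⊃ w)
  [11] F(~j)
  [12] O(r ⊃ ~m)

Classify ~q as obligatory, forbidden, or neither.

Premise 3 is O(~q ⊃ j); even if O(j) held, inferring O(~q) would be affirming the consequent — invalid.
No premise or chain of K-axiom applications forces O(~q), and none forces O(q). So ~q is neither obligatory nor forbidden under these norms.

Neither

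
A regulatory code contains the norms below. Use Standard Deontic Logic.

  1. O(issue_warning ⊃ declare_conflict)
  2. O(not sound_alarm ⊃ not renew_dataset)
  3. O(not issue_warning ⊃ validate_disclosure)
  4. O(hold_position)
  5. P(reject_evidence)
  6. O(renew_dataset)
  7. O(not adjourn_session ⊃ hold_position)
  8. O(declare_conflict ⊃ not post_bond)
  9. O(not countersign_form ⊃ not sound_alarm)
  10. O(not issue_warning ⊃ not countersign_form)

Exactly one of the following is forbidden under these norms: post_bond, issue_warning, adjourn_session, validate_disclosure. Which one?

post_bond

Premise 6 gives O(renew_dataset).
Premise 2 is O(not sound_alarm ⊃ not renew_dataset); contrapositively O(renew_dataset ⊃ sound_alarm). Since O(renew_dataset) holds, K gives O(sound_alarm).
Premise 9, O(not countersign_form ⊃ not sound_alarm), contraposes to O(sound_alarm ⊃ countersign_form); with O(sound_alarm) we get O(countersign_form).
Premise 10 is O(not issue_warning ⊃ not countersign_form); contrapositively O(countersign_form ⊃ issue_warning). Since O(countersign_form) holds, K gives O(issue_warning).
Premise 1 is O(issue_warning ⊃ declare_conflict); since O(issue_warning), deontic closure gives O(declare_conflict).
With premise 8, O(declare_conflict ⊃ not post_bond), the K-axiom yields O(not post_bond).
So O(not post_bond) holds, i.e. post_bond is forbidden. None of the other listed options is forbidden under the premises.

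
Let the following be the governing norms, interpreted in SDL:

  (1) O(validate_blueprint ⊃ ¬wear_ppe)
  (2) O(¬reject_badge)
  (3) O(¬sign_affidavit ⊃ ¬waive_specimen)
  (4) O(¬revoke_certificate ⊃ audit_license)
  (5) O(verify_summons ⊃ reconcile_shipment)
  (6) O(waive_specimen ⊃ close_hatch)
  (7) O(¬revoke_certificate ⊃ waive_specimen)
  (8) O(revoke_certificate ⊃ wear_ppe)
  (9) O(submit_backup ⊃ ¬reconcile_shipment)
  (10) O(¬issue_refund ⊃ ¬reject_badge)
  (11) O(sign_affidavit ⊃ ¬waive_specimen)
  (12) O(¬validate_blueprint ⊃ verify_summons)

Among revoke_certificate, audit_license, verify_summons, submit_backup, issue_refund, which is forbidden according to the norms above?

submit_backup

By case analysis on ¬sign_affidavit: premise 3 gives O(¬sign_affidavit ⊃ ¬waive_specimen) and premise 11 gives O(sign_affidavit ⊃ ¬waive_specimen), so O(¬waive_specimen) either way.
The contrapositive of premise 7 (O(¬revoke_certificate ⊃ waive_specimen)) is O(¬waive_specimen ⊃ revoke_certificate), and O(¬waive_specimen) is already established, so O(revoke_certificate).
Premise 8 is O(revoke_certificate ⊃ wear_ppe); since O(revoke_certificate), deontic closure gives O(wear_ppe).
Premise 1 is O(validate_blueprint ⊃ ¬wear_ppe); contrapositively O(wear_ppe ⊃ ¬validate_blueprint). Since O(wear_ppe) holds, K gives O(¬validate_blueprint).
With premise 12, O(¬validate_blueprint ⊃ verify_summons), the K-axiom yields O(verify_summons).
Premise 5 is O(verify_summons ⊃ reconcile_shipment); since O(verify_summons), deontic closure gives O(reconcile_shipment).
Premise 9, O(submit_backup ⊃ ¬reconcile_shipment), contraposes to O(reconcile_shipment ⊃ ¬submit_backup); with O(reconcile_shipment) we get O(¬submit_backup).
So O(¬submit_backup) holds, i.e. submit_backup is forbidden. None of the other listed options is forbidden under the premises.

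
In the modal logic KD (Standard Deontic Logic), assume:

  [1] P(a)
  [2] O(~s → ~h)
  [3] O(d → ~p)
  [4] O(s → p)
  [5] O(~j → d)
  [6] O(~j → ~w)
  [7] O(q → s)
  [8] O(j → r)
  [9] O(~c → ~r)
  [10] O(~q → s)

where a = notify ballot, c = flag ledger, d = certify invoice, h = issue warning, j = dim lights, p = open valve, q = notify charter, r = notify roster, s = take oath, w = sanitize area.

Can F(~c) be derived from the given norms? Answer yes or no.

Yes

Premises 7 and 10 are O(q → s) and O(~q → s); every ideal world satisfies q or ~q, so in either case s holds — hence O(s).
Applying K to premise 4 (O(s → p)) and O(s) yields O(p).
Premise 3 is O(d → ~p); contrapositively O(p → ~d). Since O(p) holds, K gives O(~d).
Premise 5 is O(~j → d); contrapositively O(~d → j). Since O(~d) holds, K gives O(j).
Applying K to premise 8 (O(j → r)) and O(j) yields O(r).
The contrapositive of premise 9 (O(~c → ~r)) is O(r → c), and O(r) is already established, so O(c).
Premises 1, 2, 6 do not contribute to this derivation.
So O(c) holds, i.e. F(~c). The claim follows.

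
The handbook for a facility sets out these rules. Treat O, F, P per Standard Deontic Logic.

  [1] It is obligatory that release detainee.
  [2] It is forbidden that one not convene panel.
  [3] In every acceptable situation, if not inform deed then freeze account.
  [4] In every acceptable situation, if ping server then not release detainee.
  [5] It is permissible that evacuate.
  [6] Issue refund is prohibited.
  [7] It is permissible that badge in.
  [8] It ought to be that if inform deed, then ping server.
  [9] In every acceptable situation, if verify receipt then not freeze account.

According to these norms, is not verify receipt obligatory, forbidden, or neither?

Premise 1 gives O(release_detainee).
The contrapositive of premise 4 (O(ping_server → ¬release_detainee)) is O(release_detainee → ¬ping_server), and O(release_detainee) is already established, so O(¬ping_server).
Premise 8, O(inform_deed → ping_server), contraposes to O(¬ping_server → ¬inform_deed); with O(¬ping_server) we get O(¬inform_deed).
Applying K to premise 3 (O(¬inform_deed → freeze_account)) and O(¬inform_deed) yields O(freeze_account).
Premise 9, O(verify_receipt → ¬freeze_account), contraposes to O(freeze_account → ¬verify_receipt); with O(freeze_account) we get O(¬verify_receipt).
Premises 2, 5, 6, 7 do not contribute to this derivation.
Hence ¬verify_receipt is obligatory.

Obligatory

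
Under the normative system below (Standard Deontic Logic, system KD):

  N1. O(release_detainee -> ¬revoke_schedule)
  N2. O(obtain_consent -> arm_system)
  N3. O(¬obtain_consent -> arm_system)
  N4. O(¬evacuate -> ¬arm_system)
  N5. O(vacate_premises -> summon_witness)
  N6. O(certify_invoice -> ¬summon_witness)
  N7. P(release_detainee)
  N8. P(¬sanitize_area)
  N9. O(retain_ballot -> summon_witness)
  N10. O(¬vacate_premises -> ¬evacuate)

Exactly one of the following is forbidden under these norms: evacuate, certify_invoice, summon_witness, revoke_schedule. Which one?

certify_invoice

Premises 2 and 3 cover both cases: O(obtain_consent -> arm_system) and O(¬obtain_consent -> arm_system). Since obtain_consent ∨ ¬obtain_consent is a tautology, O(arm_system) follows.
Premise 4 is O(¬evacuate -> ¬arm_system); contrapositively O(arm_system -> evacuate). Since O(arm_system) holds, K gives O(evacuate).
Premise 10 is O(¬vacate_premises -> ¬evacuate); contrapositively O(evacuate -> vacate_premises). Since O(evacuate) holds, K gives O(vacate_premises).
Premise 5 is O(vacate_premises -> summon_witness); since O(vacate_premises), deontic closure gives O(summon_witness).
Premise 6, O(certify_invoice -> ¬summon_witness), contraposes to O(summon_witness -> ¬certify_invoice); with O(summon_witness) we get O(¬certify_invoice).
So O(¬certify_invoice) holds, i.e. certify_invoice is forbidden. None of the other listed options is forbidden under the premises.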